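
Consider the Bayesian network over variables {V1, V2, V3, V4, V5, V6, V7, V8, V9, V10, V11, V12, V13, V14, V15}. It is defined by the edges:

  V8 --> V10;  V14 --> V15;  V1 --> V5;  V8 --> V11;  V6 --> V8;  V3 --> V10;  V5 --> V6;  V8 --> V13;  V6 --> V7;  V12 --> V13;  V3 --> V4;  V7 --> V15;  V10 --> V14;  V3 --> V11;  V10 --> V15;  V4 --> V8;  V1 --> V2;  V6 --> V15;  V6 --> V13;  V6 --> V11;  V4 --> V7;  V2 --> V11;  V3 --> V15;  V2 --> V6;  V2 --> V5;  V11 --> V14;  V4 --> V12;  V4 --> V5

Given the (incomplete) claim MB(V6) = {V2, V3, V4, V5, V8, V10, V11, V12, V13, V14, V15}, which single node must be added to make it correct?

By definition, MB(V6) is built from V6's parents, V6's children, and the co-parents of V6.
Ch(V6) = {V7, V8, V11, V13, V15}.
Parents of V6: V2, V5.
Other parents of V6's children:
  parents(V7) \ {V6} = {V4}.
  V8 also has parent V4.
  parents(V11) \ {V6} = {V2, V3, V8}.
  V13 also has parents V8, V12.
  V15 also has parents V3, V7, V10, V14.
MB(V6) = {V2, V3, V4, V5, V7, V8, V10, V11, V12, V13, V14, V15}.
Comparing with the claimed set, V7 is missing.

V7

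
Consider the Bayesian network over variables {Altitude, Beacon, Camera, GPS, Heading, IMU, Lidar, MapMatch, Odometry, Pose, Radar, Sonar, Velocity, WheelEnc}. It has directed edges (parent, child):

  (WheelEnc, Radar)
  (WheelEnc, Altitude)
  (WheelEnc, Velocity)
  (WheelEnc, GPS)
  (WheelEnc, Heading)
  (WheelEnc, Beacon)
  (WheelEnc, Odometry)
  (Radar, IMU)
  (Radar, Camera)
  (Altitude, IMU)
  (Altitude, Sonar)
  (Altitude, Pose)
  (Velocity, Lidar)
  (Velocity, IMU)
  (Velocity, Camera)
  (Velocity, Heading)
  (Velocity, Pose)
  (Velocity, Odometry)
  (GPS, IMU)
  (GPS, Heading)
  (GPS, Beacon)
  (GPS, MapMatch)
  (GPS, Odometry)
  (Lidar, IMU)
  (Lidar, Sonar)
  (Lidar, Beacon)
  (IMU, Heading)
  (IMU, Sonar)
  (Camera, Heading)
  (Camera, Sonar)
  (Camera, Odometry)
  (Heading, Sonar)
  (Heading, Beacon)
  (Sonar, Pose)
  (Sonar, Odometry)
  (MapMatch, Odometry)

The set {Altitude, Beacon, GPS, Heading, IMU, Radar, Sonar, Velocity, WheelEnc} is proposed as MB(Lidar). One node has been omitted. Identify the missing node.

Lidar's parents: Velocity.
Lidar has children Beacon, IMU, Sonar.
Parents of each child, excluding Lidar:
  parents(IMU) \ {Lidar} = {Altitude, GPS, Radar, Velocity}.
  parents(Sonar) \ {Lidar} = {Altitude, Camera, Heading, IMU}.
  Beacon also has parents GPS, Heading, WheelEnc.
MB(Lidar) = {Altitude, Beacon, Camera, GPS, Heading, IMU, Radar, Sonar, Velocity, WheelEnc}.
Comparing with the claimed set, Camera is missing.

Camera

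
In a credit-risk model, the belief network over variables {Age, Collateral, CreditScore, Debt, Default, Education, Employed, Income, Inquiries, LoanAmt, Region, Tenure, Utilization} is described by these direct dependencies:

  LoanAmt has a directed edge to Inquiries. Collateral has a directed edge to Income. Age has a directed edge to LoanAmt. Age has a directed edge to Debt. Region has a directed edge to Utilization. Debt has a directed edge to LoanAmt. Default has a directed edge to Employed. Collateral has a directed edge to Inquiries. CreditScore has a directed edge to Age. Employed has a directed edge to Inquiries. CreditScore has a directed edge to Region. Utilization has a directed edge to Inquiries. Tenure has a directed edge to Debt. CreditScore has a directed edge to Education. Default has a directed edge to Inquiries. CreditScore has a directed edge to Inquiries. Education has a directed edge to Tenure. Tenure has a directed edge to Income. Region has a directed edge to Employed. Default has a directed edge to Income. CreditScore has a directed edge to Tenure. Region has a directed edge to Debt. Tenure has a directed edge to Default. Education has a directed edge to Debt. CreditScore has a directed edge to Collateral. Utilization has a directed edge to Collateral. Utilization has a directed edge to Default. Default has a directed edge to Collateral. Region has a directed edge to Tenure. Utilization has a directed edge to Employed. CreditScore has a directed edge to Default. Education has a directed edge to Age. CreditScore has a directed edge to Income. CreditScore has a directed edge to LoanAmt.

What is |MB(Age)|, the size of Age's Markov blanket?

A node's Markov blanket = Pa ∪ Ch ∪ (parents of Ch other than the node itself).
Parents of Age: CreditScore, Education.
Ch(Age) = {Debt, LoanAmt}.
Co-parents of Age (other parents of its children):
  Debt: Education, Region, Tenure
  LoanAmt: CreditScore, Debt
MB(Age) = {CreditScore, Debt, Education, LoanAmt, Region, Tenure}, which has 6 nodes.

6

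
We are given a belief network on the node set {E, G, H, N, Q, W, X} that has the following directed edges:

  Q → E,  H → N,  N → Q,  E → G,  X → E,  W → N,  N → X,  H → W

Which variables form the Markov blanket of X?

X's parents: N.
Ch(X) = {E}.
Co-parents of X (other parents of its children):
  parents(E) \ {X} = {Q}.
Union: {N} ∪ {E} ∪ {Q} = {E, N, Q}.

{E, N, Q}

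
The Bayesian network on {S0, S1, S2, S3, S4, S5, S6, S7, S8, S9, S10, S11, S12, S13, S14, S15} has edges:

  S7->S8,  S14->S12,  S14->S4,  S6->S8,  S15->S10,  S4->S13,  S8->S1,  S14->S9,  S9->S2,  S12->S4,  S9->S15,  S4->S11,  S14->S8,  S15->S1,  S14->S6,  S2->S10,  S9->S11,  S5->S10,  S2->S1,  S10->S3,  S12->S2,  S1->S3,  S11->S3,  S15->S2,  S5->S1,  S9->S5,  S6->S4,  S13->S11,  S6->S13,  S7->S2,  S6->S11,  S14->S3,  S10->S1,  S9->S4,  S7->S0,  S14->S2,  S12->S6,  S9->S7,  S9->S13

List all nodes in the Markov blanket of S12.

Recall MB(v) = parents ∪ children ∪ spouses, where spouses are the other parents of v's children.
Pa(S12) = {S14}.
S12 has children S2, S4, S6.
Co-parents of S12 (other parents of its children):
  S6 also has parent S14.
  S4's other parents are S6, S9, S14.
  S2 also has parents S7, S9, S14, S15.
Taking the union gives {S2, S4, S6, S7, S9, S14, S15}.

{S2, S4, S6, S7, S9, S14, S15}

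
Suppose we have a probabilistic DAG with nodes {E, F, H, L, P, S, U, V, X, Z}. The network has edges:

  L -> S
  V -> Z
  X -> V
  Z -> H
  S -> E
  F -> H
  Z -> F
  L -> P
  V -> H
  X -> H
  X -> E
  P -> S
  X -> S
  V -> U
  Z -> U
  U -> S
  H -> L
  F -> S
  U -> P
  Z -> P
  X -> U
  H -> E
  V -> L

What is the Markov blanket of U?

{F, L, P, S, V, X, Z}

U has parents V, X, Z.
Children of U: P, S.
For each child, the remaining parents (spouses of U):
  P: L, Z
  S: F, L, P, X
Taking the union gives {F, L, P, S, V, X, Z}.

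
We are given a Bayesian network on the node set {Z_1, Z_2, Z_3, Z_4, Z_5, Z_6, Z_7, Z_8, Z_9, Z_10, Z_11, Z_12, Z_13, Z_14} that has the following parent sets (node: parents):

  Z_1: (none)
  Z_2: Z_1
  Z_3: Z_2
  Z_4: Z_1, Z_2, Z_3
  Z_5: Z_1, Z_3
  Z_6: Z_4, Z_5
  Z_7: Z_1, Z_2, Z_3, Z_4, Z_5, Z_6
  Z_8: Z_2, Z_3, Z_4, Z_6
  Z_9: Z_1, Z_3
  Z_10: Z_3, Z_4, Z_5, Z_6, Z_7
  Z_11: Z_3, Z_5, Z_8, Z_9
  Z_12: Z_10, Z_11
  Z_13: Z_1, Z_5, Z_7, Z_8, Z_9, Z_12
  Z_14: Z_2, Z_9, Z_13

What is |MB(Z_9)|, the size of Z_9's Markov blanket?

Z_9 has parents Z_1, Z_3.
Z_9's children: Z_11, Z_13, Z_14.
Other parents of Z_9's children:
  Z_11 also has parents Z_3, Z_5, Z_8.
  parents(Z_13) \ {Z_9} = {Z_1, Z_5, Z_7, Z_8, Z_12}.
  Z_14's other parents are Z_2, Z_13.
MB(Z_9) = {Z_1, Z_2, Z_3, Z_5, Z_7, Z_8, Z_11, Z_12, Z_13, Z_14}, which has 10 nodes.

10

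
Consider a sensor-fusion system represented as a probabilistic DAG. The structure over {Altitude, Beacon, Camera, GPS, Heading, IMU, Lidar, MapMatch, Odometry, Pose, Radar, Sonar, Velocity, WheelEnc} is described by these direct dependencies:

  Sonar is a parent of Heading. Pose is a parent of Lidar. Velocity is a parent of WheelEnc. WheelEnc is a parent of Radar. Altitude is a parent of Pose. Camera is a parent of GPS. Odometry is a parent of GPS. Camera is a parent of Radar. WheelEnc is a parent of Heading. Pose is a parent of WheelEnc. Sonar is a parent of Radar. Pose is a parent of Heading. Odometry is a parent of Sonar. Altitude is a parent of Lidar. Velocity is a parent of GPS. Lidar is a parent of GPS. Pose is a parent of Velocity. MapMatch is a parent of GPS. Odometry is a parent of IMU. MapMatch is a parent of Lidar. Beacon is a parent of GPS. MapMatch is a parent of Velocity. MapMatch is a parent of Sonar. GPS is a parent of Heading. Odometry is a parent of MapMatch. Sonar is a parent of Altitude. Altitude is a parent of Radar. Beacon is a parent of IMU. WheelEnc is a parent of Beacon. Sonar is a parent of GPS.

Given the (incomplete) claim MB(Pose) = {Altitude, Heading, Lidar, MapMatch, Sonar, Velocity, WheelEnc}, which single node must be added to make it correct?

GPS

Recall MB(v) = parents ∪ children ∪ spouses, where spouses are the other parents of v's children.
Pa(Pose) = {Altitude}.
Pose's children: Heading, Lidar, Velocity, WheelEnc.
Co-parents of Pose (other parents of its children):
  parents(Velocity) \ {Pose} = {MapMatch}.
  WheelEnc also has parent Velocity.
  Lidar also has parents Altitude, MapMatch.
  Heading's other parents are GPS, Sonar, WheelEnc.
MB(Pose) = {Altitude, GPS, Heading, Lidar, MapMatch, Sonar, Velocity, WheelEnc}.
Comparing with the claimed set, GPS is missing.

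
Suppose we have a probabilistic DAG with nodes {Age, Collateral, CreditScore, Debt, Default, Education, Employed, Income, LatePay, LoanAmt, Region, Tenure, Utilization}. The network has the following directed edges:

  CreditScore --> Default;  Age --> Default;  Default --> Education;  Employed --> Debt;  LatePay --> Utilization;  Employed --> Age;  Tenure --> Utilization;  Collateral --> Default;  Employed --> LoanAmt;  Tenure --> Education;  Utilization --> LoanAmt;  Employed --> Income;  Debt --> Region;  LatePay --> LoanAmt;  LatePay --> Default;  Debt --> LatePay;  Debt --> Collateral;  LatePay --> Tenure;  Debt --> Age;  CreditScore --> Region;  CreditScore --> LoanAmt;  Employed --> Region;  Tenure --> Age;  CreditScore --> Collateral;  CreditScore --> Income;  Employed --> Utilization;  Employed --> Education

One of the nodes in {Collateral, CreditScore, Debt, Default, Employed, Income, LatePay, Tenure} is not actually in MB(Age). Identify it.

A node's Markov blanket = Pa ∪ Ch ∪ (parents of Ch other than the node itself).
Pa(Age) = {Debt, Employed, Tenure}.
Age's children: Default.
Co-parents of Age (other parents of its children):
  Default: Collateral, CreditScore, LatePay
MB(Age) = {Collateral, CreditScore, Debt, Default, Employed, LatePay, Tenure}.
Income is neither a parent, child, nor co-parent of Age, so it does not belong.

Income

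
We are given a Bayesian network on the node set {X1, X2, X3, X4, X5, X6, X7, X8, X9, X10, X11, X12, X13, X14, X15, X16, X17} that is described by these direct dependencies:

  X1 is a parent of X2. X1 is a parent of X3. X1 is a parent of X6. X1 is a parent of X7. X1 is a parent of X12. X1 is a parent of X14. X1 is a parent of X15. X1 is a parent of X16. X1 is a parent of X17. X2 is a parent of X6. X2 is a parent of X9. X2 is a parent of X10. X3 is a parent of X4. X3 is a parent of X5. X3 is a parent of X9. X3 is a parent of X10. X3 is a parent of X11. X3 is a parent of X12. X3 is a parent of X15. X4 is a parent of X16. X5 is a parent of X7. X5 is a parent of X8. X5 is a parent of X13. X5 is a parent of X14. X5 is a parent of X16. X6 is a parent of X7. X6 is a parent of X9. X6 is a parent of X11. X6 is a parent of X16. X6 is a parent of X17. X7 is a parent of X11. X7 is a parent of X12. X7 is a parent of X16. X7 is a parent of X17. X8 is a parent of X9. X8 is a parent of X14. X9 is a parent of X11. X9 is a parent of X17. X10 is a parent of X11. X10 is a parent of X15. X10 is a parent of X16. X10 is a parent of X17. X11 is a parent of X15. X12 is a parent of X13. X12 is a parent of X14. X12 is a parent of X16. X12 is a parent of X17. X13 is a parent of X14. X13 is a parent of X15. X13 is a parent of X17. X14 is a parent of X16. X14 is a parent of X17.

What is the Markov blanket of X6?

Parents of X6: X1, X2.
Ch(X6) = {X7, X9, X11, X16, X17}.
Other parents of X6's children:
  parents(X7) \ {X6} = {X1, X5}.
  X9 also has parents X2, X3, X8.
  parents(X11) \ {X6} = {X3, X7, X9, X10}.
  parents(X16) \ {X6} = {X1, X4, X5, X7, X10, X12, X14}.
  parents(X17) \ {X6} = {X1, X7, X9, X10, X12, X13, X14}.
So the Markov blanket of X6 is {X1, X2, X3, X4, X5, X7, X8, X9, X10, X11, X12, X13, X14, X16, X17}.

{X1, X2, X3, X4, X5, X7, X8, X9, X10, X11, X12, X13, X14, X16, X17}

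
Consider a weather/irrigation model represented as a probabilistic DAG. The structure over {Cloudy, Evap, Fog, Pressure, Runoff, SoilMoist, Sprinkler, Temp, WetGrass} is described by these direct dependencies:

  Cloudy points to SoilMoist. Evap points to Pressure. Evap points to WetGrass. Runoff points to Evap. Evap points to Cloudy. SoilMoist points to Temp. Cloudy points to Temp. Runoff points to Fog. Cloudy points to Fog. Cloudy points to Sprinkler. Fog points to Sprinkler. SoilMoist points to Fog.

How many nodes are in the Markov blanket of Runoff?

Recall MB(v) = parents ∪ children ∪ spouses, where spouses are the other parents of v's children.
Runoff has no parents.
Ch(Runoff) = {Evap, Fog}.
Parents of each child, excluding Runoff:
  Evap: no additional parents.
  Fog also has parents Cloudy, SoilMoist.
MB(Runoff) = {Cloudy, Evap, Fog, SoilMoist}, which has 4 nodes.

4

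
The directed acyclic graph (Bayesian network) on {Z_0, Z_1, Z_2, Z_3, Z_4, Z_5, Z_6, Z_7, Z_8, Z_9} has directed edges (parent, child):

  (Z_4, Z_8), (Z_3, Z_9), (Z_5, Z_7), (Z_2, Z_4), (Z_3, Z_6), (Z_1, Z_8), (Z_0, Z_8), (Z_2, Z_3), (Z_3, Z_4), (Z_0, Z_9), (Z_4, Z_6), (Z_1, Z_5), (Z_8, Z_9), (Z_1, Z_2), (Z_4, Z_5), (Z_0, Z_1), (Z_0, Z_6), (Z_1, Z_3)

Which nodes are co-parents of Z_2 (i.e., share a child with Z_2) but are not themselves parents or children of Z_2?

Children of Z_2: Z_3, Z_4.
  parents(Z_3) \ {Z_2} = {Z_1}.
  parents(Z_4) \ {Z_2} = {Z_3}.
Excluding nodes already adjacent to Z_2 (Z_1, Z_3, Z_4), the co-parent-only contribution is {}.

{}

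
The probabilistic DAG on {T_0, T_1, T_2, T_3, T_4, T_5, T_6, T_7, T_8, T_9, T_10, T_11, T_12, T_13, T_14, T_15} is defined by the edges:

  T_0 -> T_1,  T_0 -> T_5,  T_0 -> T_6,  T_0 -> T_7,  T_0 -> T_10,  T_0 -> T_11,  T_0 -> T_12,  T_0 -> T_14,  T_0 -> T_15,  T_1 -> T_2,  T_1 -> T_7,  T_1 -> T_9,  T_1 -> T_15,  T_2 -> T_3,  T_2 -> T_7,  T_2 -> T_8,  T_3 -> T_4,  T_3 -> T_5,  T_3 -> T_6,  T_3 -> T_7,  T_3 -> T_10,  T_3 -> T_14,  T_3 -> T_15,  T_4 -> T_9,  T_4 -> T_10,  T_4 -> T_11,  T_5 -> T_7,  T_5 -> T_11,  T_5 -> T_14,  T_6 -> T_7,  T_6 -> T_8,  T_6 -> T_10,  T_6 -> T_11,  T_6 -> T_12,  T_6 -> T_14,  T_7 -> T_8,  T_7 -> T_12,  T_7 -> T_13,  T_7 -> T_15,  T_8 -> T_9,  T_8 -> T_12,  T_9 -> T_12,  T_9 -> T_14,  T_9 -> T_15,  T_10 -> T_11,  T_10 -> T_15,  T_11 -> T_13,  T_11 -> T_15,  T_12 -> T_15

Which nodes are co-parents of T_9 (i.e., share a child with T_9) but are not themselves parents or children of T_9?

{T_0, T_3, T_5, T_6, T_7, T_10, T_11}

Children of T_9: T_12, T_14, T_15.
  T_12: T_0, T_6, T_7, T_8
  T_14: T_0, T_3, T_5, T_6
  T_15: T_0, T_1, T_3, T_7, T_10, T_11, T_12
Excluding nodes already adjacent to T_9 (T_1, T_4, T_8, T_12, T_14, T_15), the co-parent-only contribution is {T_0, T_3, T_5, T_6, T_7, T_10, T_11}.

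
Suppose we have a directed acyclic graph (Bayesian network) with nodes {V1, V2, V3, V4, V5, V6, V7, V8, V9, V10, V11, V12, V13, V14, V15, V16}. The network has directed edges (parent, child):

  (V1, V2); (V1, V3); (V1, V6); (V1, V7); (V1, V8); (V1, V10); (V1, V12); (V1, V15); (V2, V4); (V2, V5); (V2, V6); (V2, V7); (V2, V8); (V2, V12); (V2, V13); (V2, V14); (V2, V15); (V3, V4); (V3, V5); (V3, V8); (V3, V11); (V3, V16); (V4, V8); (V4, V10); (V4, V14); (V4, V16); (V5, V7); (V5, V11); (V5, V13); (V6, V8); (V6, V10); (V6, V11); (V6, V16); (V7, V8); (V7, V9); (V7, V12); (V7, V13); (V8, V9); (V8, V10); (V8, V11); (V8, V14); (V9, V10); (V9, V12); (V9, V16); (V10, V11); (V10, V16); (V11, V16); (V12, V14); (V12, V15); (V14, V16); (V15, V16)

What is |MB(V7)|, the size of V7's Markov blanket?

10

A node's Markov blanket = Pa ∪ Ch ∪ (parents of Ch other than the node itself).
V7 has parents V1, V2, V5.
V7 has children V8, V9, V12, V13.
Other parents of V7's children:
  V8's other parents are V1, V2, V3, V4, V6.
  parents(V9) \ {V7} = {V8}.
  V12 also has parents V1, V2, V9.
  parents(V13) \ {V7} = {V2, V5}.
MB(V7) = {V1, V2, V3, V4, V5, V6, V8, V9, V12, V13}, which has 10 nodes.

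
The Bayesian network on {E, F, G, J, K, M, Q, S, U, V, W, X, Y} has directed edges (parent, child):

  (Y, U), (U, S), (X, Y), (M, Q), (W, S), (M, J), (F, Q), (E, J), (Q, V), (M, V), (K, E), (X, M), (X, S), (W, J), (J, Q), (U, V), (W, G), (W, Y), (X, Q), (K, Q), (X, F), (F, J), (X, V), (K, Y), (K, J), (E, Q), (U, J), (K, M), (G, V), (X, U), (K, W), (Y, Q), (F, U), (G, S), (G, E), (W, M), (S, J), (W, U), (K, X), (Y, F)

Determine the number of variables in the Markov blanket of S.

By definition, MB(S) is built from S's parents, S's children, and the co-parents of S.
Children of S: J.
S's parents: G, U, W, X.
Parents of each child, excluding S:
  J also has parents E, F, K, M, U, W.
MB(S) = {E, F, G, J, K, M, U, W, X}, which has 9 nodes.

9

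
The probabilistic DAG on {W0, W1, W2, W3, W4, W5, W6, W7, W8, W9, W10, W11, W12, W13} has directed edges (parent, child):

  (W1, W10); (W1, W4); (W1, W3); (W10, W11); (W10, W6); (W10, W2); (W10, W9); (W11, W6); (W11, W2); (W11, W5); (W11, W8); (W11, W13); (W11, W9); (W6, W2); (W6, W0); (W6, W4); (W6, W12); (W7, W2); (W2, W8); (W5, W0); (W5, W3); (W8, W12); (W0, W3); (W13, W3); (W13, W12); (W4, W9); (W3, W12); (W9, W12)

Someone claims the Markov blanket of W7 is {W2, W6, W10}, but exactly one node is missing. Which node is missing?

W11

Recall MB(v) = parents ∪ children ∪ spouses, where spouses are the other parents of v's children.
Pa(W7) = {}.
W7 has child W2.
Other parents of W7's children:
  W2's other parents are W6, W10, W11.
MB(W7) = {W2, W6, W10, W11}.
Comparing with the claimed set, W11 is missing.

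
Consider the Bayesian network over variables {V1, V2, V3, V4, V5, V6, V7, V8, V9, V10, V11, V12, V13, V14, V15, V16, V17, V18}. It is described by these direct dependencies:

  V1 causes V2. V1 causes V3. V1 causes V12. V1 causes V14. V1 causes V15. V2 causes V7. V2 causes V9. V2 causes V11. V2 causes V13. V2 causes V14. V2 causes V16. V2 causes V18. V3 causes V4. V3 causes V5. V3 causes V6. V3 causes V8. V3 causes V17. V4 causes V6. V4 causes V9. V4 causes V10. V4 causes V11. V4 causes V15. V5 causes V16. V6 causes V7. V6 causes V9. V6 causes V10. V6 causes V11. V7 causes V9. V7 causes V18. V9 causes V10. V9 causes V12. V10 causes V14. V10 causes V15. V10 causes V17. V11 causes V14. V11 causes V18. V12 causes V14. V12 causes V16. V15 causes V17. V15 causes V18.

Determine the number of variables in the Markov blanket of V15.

The Markov blanket of a node is its parents, its children, and the other parents of its children.
Pa(V15) = {V1, V4, V10}.
V15's children: V17, V18.
Parents of each child, excluding V15:
  V17: V3, V10
  V18: V2, V7, V11
MB(V15) = {V1, V2, V3, V4, V7, V10, V11, V17, V18}, which has 9 nodes.

9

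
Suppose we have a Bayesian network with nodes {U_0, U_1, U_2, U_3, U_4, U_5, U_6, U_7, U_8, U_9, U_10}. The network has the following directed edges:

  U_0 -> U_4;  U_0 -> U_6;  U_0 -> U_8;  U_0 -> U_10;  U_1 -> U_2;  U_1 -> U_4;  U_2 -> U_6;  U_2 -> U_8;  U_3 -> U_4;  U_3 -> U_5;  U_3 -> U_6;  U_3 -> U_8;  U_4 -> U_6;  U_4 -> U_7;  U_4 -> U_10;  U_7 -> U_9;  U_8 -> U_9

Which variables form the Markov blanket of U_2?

A node's Markov blanket = Pa ∪ Ch ∪ (parents of Ch other than the node itself).
Parents of U_2: U_1.
Children of U_2: U_6, U_8.
For each child, the remaining parents (spouses of U_2):
  U_6 also has parents U_0, U_3, U_4.
  U_8's other parents are U_0, U_3.
Union: {U_1} ∪ {U_6, U_8} ∪ {U_0, U_3, U_4} = {U_0, U_1, U_3, U_4, U_6, U_8}.

{U_0, U_1, U_3, U_4, U_6, U_8}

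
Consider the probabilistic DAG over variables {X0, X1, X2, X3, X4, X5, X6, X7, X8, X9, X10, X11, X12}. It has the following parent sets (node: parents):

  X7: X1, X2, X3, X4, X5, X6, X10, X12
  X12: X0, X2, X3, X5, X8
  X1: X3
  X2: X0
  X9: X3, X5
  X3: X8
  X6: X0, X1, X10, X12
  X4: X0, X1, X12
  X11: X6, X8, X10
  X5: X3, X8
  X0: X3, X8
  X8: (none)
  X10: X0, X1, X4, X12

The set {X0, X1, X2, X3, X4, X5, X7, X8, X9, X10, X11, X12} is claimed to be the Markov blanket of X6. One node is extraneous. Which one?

X9

By definition, MB(X6) is built from X6's parents, X6's children, and the co-parents of X6.
X6's parents: X0, X1, X10, X12.
X6's children: X7, X11.
For each child, the remaining parents (spouses of X6):
  X7's other parents are X1, X2, X3, X4, X5, X10, X12.
  X11's other parents are X8, X10.
MB(X6) = {X0, X1, X2, X3, X4, X5, X7, X8, X10, X11, X12}.
X9 is neither a parent, child, nor co-parent of X6, so it does not belong.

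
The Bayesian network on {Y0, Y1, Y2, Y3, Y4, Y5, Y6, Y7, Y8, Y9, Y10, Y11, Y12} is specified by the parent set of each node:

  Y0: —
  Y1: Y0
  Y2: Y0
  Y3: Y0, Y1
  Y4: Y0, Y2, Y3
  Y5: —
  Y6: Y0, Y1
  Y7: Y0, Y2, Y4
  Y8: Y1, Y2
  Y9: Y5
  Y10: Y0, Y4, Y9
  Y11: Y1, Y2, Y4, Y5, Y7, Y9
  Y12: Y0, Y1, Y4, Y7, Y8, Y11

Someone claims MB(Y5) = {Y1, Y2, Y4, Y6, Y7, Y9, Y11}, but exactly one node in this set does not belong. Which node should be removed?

A node's Markov blanket = Pa ∪ Ch ∪ (parents of Ch other than the node itself).
Pa(Y5) = {}.
Children of Y5: Y9, Y11.
For each child, the remaining parents (spouses of Y5):
  Y9: —
  Y11: Y1, Y2, Y4, Y7, Y9
MB(Y5) = {Y1, Y2, Y4, Y7, Y9, Y11}.
Y6 is neither a parent, child, nor co-parent of Y5, so it does not belong.

Y6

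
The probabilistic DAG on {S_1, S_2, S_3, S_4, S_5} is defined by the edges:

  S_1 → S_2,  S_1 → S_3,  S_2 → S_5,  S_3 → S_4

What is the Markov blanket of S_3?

A node's Markov blanket = Pa ∪ Ch ∪ (parents of Ch other than the node itself).
Ch(S_3) = {S_4}.
Parents of S_3: S_1.
Other parents of S_3's children:
  S_4: —
MB(S_3) = {S_1, S_4}.

{S_1, S_4}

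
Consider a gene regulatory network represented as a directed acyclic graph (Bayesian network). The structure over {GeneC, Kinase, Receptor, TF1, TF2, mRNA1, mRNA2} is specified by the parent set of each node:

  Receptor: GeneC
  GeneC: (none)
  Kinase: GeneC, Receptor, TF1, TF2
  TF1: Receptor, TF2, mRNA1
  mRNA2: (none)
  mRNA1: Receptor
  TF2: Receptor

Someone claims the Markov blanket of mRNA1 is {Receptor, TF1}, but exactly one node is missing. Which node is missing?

TF2

mRNA1 has parent Receptor.
mRNA1 has child TF1.
Other parents of mRNA1's children:
  TF1: Receptor, TF2
MB(mRNA1) = {Receptor, TF1, TF2}.
Comparing with the claimed set, TF2 is missing.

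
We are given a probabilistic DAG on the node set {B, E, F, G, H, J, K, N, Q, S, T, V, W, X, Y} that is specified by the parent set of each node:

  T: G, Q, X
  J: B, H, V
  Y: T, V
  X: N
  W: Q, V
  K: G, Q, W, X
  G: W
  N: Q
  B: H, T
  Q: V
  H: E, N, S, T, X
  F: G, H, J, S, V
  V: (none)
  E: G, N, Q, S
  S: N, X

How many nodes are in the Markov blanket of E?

7

Pa(E) = {G, N, Q, S}.
E's children: H.
Co-parents of E (other parents of its children):
  H: N, S, T, X
MB(E) = {G, H, N, Q, S, T, X}, which has 7 nodes.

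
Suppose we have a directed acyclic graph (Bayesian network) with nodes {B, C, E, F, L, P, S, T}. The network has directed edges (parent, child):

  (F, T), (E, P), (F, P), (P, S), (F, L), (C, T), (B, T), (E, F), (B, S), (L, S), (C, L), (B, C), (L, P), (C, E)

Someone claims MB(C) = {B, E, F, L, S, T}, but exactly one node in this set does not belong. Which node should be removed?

Recall MB(v) = parents ∪ children ∪ spouses, where spouses are the other parents of v's children.
Pa(C) = {B}.
C's children: E, L, T.
Parents of each child, excluding C:
  E: no additional parents.
  parents(L) \ {C} = {F}.
  T's other parents are B, F.
MB(C) = {B, E, F, L, T}.
S is neither a parent, child, nor co-parent of C, so it does not belong.

S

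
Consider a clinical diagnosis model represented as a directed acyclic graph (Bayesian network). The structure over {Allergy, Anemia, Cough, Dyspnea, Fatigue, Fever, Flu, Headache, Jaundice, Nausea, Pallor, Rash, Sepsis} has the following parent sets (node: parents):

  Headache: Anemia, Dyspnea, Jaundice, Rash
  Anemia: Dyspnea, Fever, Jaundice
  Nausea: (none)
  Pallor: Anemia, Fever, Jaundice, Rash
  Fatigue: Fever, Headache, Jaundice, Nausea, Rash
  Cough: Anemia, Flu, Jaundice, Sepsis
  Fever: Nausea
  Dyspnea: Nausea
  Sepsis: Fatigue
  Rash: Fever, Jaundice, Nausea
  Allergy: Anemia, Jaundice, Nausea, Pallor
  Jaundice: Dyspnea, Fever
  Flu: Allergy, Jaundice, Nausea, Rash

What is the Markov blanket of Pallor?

{Allergy, Anemia, Fever, Jaundice, Nausea, Rash}

By definition, MB(Pallor) is built from Pallor's parents, Pallor's children, and the co-parents of Pallor.
Pallor's parents: Anemia, Fever, Jaundice, Rash.
Children of Pallor: Allergy.
Other parents of Pallor's children:
  Allergy's other parents are Anemia, Jaundice, Nausea.
Taking the union gives {Allergy, Anemia, Fever, Jaundice, Nausea, Rash}.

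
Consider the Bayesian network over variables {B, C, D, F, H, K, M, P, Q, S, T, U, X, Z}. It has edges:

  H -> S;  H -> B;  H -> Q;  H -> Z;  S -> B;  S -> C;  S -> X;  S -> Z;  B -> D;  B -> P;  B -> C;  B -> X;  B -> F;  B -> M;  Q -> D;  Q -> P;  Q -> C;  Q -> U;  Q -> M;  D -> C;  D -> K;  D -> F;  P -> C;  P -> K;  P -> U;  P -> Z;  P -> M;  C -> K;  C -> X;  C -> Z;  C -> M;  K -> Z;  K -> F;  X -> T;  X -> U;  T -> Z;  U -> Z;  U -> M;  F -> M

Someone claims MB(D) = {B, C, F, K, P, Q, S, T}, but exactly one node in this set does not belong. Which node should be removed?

T

A node's Markov blanket = Pa ∪ Ch ∪ (parents of Ch other than the node itself).
Ch(D) = {C, F, K}.
D has parents B, Q.
For each child, the remaining parents (spouses of D):
  C: B, P, Q, S
  K: C, P
  F: B, K
MB(D) = {B, C, F, K, P, Q, S}.
T is neither a parent, child, nor co-parent of D, so it does not belong.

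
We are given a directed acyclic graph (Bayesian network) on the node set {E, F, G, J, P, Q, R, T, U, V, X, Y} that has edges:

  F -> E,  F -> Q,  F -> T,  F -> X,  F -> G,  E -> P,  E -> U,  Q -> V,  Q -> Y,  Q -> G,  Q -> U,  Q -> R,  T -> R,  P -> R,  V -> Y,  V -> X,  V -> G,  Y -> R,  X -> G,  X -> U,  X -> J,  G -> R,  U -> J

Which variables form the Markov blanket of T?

{F, G, P, Q, R, Y}

T has parent F.
T's children: R.
For each child, the remaining parents (spouses of T):
  R: G, P, Q, Y
Taking the union gives {F, G, P, Q, R, Y}.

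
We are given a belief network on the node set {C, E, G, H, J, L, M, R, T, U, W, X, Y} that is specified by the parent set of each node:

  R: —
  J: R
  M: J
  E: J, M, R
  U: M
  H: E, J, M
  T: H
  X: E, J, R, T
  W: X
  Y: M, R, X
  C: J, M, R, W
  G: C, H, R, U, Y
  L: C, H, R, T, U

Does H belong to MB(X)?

Pa(X) = {E, J, R, T}.
X has children W, Y.
Parents of each child, excluding X:
  W: no additional parents.
  parents(Y) \ {X} = {M, R}.
MB(X) = {E, J, M, R, T, W, Y}; H is not in this set.

No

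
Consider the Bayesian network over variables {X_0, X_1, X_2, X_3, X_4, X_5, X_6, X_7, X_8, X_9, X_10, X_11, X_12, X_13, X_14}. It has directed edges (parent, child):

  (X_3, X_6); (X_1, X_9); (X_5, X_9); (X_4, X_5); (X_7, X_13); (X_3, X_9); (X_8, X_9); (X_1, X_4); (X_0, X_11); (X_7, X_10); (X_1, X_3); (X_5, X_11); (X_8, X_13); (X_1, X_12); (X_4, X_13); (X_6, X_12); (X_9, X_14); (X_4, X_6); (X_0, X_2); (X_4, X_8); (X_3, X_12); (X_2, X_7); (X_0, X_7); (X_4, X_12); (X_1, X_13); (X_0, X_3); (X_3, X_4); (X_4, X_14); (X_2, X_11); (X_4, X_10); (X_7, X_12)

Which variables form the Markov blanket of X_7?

Parents of X_7: X_0, X_2.
Ch(X_7) = {X_10, X_12, X_13}.
Other parents of X_7's children:
  parents(X_10) \ {X_7} = {X_4}.
  parents(X_12) \ {X_7} = {X_1, X_3, X_4, X_6}.
  X_13's other parents are X_1, X_4, X_8.
Taking the union gives {X_0, X_1, X_2, X_3, X_4, X_6, X_8, X_10, X_12, X_13}.

{X_0, X_1, X_2, X_3, X_4, X_6, X_8, X_10, X_12, X_13}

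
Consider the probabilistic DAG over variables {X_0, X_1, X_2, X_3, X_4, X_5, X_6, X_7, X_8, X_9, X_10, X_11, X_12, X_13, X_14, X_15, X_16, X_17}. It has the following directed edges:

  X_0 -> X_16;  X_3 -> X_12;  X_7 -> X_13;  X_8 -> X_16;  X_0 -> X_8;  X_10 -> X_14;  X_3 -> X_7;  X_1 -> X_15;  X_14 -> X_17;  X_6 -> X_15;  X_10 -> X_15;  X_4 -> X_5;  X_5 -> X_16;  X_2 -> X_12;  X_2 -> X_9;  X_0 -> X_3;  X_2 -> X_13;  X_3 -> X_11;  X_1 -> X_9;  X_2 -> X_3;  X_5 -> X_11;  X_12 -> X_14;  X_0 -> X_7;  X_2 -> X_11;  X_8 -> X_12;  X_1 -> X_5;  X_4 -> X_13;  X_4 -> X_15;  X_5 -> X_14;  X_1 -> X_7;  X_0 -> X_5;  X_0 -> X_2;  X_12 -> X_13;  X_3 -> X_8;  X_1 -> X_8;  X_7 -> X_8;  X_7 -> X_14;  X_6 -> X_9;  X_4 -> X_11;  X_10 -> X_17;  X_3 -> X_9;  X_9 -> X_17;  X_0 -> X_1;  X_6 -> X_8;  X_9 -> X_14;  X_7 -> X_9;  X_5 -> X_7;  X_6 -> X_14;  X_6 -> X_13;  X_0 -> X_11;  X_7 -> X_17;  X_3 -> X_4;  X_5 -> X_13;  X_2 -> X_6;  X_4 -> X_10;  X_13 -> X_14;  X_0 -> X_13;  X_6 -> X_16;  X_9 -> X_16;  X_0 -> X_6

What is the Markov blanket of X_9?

Recall MB(v) = parents ∪ children ∪ spouses, where spouses are the other parents of v's children.
X_9 has children X_14, X_16, X_17.
Parents of X_9: X_1, X_2, X_3, X_6, X_7.
Co-parents of X_9 (other parents of its children):
  X_14: X_5, X_6, X_7, X_10, X_12, X_13
  X_16: X_0, X_5, X_6, X_8
  X_17: X_7, X_10, X_14
MB(X_9) = {X_0, X_1, X_2, X_3, X_5, X_6, X_7, X_8, X_10, X_12, X_13, X_14, X_16, X_17}.

{X_0, X_1, X_2, X_3, X_5, X_6, X_7, X_8, X_10, X_12, X_13, X_14, X_16, X_17}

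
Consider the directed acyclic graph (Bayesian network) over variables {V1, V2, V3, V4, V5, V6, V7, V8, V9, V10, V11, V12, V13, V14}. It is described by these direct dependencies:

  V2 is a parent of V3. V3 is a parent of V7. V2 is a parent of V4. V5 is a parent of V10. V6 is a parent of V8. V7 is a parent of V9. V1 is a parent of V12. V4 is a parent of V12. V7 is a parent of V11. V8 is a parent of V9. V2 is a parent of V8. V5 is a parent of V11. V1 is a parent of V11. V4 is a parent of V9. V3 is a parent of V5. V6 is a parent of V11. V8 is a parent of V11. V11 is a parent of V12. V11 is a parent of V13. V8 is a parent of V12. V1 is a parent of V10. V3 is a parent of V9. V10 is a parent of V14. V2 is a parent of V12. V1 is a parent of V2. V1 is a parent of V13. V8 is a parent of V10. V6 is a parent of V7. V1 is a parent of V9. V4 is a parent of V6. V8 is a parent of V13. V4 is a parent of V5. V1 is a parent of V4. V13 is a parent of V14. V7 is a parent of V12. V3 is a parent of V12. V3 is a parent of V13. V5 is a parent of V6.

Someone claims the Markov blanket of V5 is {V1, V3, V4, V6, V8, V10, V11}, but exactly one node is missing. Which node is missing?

V7

A node's Markov blanket = Pa ∪ Ch ∪ (parents of Ch other than the node itself).
Ch(V5) = {V6, V10, V11}.
Parents of V5: V3, V4.
Parents of each child, excluding V5:
  V6: V4
  V10: V1, V8
  V11: V1, V6, V7, V8
MB(V5) = {V1, V3, V4, V6, V7, V8, V10, V11}.
Comparing with the claimed set, V7 is missing.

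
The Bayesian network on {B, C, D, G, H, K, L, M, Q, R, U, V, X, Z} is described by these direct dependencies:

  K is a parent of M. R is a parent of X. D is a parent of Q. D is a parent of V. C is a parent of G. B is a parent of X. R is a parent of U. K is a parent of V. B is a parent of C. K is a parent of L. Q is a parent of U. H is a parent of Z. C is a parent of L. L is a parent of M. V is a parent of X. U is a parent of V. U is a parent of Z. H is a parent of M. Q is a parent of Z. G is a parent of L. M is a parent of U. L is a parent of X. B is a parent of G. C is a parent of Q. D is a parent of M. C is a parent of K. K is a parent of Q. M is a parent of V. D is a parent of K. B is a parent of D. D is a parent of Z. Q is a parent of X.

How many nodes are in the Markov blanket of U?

U's parents: M, Q, R.
U has children V, Z.
Co-parents of U (other parents of its children):
  parents(V) \ {U} = {D, K, M}.
  Z's other parents are D, H, Q.
MB(U) = {D, H, K, M, Q, R, V, Z}, which has 8 nodes.

8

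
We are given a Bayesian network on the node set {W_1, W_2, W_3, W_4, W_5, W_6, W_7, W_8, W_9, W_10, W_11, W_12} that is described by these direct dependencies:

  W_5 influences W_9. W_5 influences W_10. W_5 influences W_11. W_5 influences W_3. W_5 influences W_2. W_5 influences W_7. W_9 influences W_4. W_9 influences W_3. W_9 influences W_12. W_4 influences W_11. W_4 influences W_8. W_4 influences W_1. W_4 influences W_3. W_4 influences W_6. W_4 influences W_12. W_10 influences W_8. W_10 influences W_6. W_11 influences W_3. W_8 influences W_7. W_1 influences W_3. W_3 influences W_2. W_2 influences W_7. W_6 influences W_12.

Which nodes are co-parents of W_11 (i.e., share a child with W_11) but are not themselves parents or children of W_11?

{W_1, W_9}

Children of W_11: W_3.
  parents(W_3) \ {W_11} = {W_1, W_4, W_5, W_9}.
Excluding nodes already adjacent to W_11 (W_3, W_4, W_5), the co-parent-only contribution is {W_1, W_9}.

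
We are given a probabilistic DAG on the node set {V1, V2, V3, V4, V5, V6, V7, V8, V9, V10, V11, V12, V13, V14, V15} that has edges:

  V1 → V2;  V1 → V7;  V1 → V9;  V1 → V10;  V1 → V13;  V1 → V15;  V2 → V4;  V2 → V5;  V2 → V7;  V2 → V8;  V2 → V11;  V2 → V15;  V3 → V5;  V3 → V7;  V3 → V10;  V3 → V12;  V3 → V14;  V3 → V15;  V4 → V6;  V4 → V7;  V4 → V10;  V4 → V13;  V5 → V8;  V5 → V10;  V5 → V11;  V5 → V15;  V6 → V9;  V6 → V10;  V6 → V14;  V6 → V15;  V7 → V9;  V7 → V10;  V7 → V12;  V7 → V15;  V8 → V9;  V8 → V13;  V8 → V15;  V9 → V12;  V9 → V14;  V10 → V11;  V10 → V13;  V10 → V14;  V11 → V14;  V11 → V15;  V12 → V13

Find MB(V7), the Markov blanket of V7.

{V1, V2, V3, V4, V5, V6, V8, V9, V10, V11, V12, V15}

Recall MB(v) = parents ∪ children ∪ spouses, where spouses are the other parents of v's children.
Parents of V7: V1, V2, V3, V4.
Children of V7: V9, V10, V12, V15.
Co-parents of V7 (other parents of its children):
  parents(V9) \ {V7} = {V1, V6, V8}.
  V10 also has parents V1, V3, V4, V5, V6.
  V12 also has parents V3, V9.
  V15's other parents are V1, V2, V3, V5, V6, V8, V11.
Taking the union gives {V1, V2, V3, V4, V5, V6, V8, V9, V10, V11, V12, V15}.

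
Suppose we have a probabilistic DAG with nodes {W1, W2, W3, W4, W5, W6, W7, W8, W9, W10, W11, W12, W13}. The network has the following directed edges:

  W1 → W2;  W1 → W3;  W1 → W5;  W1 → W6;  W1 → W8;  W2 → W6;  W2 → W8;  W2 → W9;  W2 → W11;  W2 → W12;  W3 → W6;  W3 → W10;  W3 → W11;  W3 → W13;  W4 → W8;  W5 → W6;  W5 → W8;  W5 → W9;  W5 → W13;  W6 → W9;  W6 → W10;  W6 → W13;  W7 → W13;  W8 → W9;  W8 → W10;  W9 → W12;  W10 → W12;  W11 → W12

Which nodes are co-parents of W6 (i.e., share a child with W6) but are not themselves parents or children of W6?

{W7, W8}

Children of W6: W9, W10, W13.
  W9 also has parents W2, W5, W8.
  W10 also has parents W3, W8.
  parents(W13) \ {W6} = {W3, W5, W7}.
Excluding nodes already adjacent to W6 (W1, W2, W3, W5, W9, W10, W13), the co-parent-only contribution is {W7, W8}.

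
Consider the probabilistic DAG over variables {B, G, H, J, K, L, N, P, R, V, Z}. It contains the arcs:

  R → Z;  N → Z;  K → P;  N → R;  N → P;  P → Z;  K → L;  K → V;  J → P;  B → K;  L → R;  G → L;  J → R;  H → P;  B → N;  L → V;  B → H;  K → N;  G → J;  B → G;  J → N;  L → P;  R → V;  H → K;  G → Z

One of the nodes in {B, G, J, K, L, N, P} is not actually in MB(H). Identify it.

G

The Markov blanket of a node is its parents, its children, and the other parents of its children.
H has children K, P.
Pa(H) = {B}.
Co-parents of H (other parents of its children):
  parents(K) \ {H} = {B}.
  P's other parents are J, K, L, N.
MB(H) = {B, J, K, L, N, P}.
G is neither a parent, child, nor co-parent of H, so it does not belong.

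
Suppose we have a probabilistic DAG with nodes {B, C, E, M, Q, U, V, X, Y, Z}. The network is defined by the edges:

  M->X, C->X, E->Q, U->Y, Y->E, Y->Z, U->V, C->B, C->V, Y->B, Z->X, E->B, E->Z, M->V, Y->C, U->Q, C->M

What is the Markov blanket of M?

By definition, MB(M) is built from M's parents, M's children, and the co-parents of M.
M's children: V, X.
Pa(M) = {C}.
Other parents of M's children:
  V also has parents C, U.
  parents(X) \ {M} = {C, Z}.
MB(M) = {C, U, V, X, Z}.

{C, U, V, X, Z}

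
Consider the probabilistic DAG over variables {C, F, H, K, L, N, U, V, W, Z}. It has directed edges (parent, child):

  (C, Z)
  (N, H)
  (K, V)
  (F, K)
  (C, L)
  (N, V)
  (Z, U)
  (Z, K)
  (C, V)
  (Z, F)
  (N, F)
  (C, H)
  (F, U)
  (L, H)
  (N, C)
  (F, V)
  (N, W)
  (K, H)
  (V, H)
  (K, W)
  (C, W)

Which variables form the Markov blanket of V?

{C, F, H, K, L, N}

V's parents: C, F, K, N.
Children of V: H.
For each child, the remaining parents (spouses of V):
  H: C, K, L, N
MB(V) = {C, F, H, K, L, N}.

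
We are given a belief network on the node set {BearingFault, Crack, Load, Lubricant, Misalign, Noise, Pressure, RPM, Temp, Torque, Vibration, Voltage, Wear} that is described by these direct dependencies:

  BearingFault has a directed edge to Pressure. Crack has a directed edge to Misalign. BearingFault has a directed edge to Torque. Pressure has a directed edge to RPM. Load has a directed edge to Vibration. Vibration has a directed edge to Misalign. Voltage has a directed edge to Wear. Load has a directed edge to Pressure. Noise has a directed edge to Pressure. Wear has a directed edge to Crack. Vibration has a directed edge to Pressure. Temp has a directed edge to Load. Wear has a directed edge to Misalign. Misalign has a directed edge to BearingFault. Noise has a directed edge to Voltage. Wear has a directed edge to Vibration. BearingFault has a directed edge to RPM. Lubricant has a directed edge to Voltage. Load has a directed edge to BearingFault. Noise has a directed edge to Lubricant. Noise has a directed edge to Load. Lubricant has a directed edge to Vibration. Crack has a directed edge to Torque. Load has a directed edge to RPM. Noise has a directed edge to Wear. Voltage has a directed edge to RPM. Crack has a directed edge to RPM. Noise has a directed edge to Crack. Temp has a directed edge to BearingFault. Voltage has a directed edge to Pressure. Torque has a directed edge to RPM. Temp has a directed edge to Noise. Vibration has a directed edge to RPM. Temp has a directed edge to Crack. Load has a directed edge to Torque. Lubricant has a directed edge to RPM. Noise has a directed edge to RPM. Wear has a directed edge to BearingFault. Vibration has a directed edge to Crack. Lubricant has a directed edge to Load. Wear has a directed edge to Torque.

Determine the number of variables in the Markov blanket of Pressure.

The Markov blanket of a node is its parents, its children, and the other parents of its children.
Pressure's parents: BearingFault, Load, Noise, Vibration, Voltage.
Children of Pressure: RPM.
For each child, the remaining parents (spouses of Pressure):
  RPM's other parents are BearingFault, Crack, Load, Lubricant, Noise, Torque, Vibration, Voltage.
MB(Pressure) = {BearingFault, Crack, Load, Lubricant, Noise, RPM, Torque, Vibration, Voltage}, which has 9 nodes.

9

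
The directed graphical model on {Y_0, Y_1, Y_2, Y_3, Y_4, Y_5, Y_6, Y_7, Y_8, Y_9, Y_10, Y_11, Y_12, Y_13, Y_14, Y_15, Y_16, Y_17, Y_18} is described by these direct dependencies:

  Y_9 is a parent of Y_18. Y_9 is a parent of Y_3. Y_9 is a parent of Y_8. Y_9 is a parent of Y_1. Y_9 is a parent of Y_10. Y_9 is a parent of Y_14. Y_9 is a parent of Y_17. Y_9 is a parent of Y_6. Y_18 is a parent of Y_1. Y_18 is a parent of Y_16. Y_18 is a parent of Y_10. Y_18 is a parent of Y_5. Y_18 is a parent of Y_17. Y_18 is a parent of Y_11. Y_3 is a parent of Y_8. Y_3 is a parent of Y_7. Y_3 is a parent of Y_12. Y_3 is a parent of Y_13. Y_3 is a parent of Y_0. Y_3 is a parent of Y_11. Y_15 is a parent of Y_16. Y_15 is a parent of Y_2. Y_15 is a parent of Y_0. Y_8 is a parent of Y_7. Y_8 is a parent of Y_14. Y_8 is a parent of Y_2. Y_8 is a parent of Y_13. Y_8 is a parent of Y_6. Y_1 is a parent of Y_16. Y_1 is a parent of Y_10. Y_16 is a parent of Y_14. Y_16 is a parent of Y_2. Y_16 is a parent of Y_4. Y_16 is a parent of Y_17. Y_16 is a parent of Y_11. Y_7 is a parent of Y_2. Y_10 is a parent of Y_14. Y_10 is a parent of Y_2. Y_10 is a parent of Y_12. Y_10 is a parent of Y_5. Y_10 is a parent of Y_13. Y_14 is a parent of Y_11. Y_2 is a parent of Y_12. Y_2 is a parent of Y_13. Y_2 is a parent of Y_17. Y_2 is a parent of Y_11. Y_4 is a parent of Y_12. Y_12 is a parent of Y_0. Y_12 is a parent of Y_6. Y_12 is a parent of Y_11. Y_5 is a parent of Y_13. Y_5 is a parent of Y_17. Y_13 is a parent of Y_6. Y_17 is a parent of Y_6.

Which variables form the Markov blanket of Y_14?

{Y_2, Y_3, Y_8, Y_9, Y_10, Y_11, Y_12, Y_16, Y_18}

The Markov blanket of a node is its parents, its children, and the other parents of its children.
Parents of Y_14: Y_8, Y_9, Y_10, Y_16.
Y_14 has child Y_11.
For each child, the remaining parents (spouses of Y_14):
  Y_11: Y_2, Y_3, Y_12, Y_16, Y_18
Union: {Y_8, Y_9, Y_10, Y_16} ∪ {Y_11} ∪ {Y_2, Y_3, Y_12, Y_16, Y_18} = {Y_2, Y_3, Y_8, Y_9, Y_10, Y_11, Y_12, Y_16, Y_18}.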